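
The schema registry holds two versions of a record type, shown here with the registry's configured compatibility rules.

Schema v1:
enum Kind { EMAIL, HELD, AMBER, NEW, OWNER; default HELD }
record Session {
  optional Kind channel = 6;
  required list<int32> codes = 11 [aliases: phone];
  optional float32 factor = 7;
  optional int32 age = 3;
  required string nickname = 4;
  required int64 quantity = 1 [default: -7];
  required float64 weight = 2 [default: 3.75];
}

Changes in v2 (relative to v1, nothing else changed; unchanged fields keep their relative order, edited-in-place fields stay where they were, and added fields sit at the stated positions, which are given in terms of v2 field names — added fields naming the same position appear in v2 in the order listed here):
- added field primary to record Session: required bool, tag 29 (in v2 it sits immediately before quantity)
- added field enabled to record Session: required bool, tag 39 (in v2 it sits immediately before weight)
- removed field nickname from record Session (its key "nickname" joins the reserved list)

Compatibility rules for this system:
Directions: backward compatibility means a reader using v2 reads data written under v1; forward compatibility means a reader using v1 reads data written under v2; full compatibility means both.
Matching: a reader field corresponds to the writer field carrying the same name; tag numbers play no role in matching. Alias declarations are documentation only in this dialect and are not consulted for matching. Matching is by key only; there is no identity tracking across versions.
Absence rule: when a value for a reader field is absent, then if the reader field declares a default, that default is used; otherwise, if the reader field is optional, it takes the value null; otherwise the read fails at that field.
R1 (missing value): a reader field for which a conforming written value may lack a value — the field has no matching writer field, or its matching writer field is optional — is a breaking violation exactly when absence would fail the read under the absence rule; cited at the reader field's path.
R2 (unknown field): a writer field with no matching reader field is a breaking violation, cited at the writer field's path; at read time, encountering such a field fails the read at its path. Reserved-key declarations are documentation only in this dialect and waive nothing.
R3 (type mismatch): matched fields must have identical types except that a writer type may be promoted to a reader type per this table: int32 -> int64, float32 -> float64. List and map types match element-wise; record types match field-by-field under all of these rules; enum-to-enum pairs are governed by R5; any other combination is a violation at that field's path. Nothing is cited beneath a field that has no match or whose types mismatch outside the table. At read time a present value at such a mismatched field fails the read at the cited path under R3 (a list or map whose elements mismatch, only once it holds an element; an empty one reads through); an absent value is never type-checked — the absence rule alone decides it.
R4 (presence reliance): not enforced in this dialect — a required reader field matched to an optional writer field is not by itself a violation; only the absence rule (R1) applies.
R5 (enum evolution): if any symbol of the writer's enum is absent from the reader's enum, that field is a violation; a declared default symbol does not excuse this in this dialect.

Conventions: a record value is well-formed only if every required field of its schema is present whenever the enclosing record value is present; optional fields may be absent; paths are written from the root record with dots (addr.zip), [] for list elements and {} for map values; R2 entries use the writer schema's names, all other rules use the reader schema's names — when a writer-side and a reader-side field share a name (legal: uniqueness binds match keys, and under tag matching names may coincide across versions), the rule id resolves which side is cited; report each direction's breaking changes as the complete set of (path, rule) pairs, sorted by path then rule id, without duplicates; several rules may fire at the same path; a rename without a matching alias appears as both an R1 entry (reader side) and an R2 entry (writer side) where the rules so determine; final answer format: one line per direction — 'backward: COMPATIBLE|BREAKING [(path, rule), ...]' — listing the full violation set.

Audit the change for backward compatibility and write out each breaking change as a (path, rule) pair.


backward: BREAKING [(enabled, R1), (nickname, R2), (primary, R1)]

the writer's type comes first in each Session pair
backward on Session — v2 reading data written by v1:
  channel: Kind -> Kind, writer optional; from channel
  codes: list<int32> -> list<int32>, writer required; from codes
  factor: float32 -> float32, writer optional; from factor
  age: int32 -> int32, writer optional; from age
  primary: no writer match
  quantity: int64 -> int64, writer required; from quantity
  enabled: no writer match
  weight: float64 -> float64, writer required; from weight
  leftover writer field: nickname
  rule R1 violated at enabled
  rule R2 violated at nickname
  rule R1 violated at primary
  => backward verdict for Session: BREAKING, 3 violation(s)


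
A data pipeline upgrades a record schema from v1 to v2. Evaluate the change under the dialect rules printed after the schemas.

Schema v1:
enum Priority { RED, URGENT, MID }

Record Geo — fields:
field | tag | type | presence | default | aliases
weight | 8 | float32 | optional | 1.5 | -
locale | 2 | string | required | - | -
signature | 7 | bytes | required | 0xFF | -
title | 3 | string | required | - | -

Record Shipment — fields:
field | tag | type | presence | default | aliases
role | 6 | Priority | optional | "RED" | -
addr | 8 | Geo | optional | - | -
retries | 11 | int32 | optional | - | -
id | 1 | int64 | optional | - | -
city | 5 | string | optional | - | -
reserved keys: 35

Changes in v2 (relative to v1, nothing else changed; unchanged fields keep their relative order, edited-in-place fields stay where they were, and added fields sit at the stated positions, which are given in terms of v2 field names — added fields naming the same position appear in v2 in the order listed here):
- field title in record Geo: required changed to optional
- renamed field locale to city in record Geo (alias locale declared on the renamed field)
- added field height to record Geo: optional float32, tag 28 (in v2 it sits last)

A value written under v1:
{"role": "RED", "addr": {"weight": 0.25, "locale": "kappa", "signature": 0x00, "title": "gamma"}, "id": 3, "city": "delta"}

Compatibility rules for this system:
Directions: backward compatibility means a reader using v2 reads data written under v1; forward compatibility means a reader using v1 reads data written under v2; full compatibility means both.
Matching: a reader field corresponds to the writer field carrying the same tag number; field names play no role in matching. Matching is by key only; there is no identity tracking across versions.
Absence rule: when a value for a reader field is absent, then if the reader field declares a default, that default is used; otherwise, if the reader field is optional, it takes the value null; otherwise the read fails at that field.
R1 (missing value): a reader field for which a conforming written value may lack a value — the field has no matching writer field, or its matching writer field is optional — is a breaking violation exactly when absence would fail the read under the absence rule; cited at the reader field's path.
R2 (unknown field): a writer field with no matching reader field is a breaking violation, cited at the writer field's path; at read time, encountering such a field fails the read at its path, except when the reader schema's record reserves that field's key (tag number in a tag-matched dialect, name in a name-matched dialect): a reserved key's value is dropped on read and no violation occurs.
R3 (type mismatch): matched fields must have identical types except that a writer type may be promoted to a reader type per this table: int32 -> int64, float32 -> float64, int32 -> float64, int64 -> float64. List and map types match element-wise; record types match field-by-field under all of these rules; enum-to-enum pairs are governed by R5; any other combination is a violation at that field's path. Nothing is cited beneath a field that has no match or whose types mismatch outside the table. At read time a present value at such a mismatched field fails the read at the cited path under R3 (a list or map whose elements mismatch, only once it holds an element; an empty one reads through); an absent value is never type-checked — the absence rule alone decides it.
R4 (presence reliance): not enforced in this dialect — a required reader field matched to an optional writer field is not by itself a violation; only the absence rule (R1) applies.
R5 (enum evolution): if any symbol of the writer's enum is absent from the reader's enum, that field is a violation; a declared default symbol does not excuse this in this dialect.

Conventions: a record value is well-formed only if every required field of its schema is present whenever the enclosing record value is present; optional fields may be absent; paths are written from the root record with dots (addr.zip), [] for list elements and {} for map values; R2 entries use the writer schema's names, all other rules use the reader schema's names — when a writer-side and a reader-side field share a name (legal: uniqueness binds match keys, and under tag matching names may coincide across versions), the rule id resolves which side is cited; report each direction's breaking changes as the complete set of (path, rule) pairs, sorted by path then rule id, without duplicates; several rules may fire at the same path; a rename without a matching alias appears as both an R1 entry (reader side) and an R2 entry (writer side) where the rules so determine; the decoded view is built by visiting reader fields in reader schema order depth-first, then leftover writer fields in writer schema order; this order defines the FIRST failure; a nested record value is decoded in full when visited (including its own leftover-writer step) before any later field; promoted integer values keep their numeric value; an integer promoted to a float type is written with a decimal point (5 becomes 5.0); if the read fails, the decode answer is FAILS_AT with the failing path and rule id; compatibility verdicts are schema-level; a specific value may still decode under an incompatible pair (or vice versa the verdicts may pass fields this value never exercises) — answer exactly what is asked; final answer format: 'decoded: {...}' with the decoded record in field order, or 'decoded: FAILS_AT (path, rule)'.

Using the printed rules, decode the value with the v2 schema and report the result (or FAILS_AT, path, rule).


decoded: {"role": "RED", "addr": {"weight": 0.25, "city": "kappa", "signature": 0x00, "title": "gamma", "height": null}, "retries": null, "id": 3, "city": "delta"}

in Shipment below, arrows point writer -> reader
decode walk for Shipment under reader schema v2:
  role := "RED"
  addr.weight := 0.25
  addr.city := "kappa" (from writer locale)
  addr.signature := 0x00
  addr.title := "gamma"
  addr.height := null (not supplied -> null)
  retries := null (not supplied -> null)
  id := 3
  city := "delta"
  => decoded: {"role": "RED", "addr": {"weight": 0.25, "city": "kappa", "signature": 0x00, "title": "gamma", "height": null}, "retries": null, "id": 3, "city": "delta"}
remaining Shipment differences; none change what is asked:
  field title in record Geo: required changed to optional -> schema-level compatibility only; this Shipment value's decode is unchanged


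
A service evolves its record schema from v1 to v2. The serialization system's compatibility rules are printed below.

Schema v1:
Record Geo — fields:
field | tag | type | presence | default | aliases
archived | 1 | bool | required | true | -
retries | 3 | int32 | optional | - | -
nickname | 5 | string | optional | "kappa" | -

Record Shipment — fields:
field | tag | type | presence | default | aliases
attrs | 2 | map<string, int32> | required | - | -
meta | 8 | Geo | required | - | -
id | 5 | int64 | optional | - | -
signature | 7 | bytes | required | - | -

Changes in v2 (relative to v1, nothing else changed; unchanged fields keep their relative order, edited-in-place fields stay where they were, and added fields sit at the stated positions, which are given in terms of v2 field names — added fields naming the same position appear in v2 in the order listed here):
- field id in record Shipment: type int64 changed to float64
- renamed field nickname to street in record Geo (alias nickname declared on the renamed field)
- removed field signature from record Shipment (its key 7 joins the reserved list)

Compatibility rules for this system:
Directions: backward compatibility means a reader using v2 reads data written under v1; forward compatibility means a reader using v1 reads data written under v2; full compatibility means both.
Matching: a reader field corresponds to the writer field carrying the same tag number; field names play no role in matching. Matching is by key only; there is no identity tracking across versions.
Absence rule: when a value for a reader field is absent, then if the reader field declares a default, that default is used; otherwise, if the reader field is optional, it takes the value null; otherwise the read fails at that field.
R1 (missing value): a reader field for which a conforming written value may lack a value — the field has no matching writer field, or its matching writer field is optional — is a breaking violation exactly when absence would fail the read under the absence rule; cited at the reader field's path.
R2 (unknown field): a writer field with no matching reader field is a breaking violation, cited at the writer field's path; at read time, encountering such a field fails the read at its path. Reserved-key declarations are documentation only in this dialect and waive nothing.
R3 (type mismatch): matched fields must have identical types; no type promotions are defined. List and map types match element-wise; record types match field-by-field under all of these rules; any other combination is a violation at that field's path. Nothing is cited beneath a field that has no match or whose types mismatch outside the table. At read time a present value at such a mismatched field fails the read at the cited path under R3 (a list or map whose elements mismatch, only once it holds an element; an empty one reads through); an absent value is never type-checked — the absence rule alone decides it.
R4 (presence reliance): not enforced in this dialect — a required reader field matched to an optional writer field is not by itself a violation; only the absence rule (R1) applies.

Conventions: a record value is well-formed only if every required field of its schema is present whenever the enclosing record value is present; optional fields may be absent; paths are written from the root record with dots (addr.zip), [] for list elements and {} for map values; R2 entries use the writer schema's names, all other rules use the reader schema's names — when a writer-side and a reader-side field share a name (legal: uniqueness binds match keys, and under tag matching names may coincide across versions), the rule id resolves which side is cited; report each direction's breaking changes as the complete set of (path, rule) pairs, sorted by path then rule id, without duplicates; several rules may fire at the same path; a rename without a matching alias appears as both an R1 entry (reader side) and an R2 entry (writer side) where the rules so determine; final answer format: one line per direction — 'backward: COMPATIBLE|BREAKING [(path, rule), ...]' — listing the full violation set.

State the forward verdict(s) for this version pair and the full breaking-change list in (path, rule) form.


arrows below run writer -> reader for Shipment
checking forward for Shipment: reader v1 against writer v2:
  map<string, int32> -> map<string, int32>, writer required: attrs aligns to attrs
  Geo -> Geo, writer required: meta aligns to meta
  float64 -> int64, writer optional: id aligns to id
  signature: no writer-side match
  bool -> bool, writer required: meta.archived aligns to meta.archived
  int32 -> int32, writer optional: meta.retries aligns to meta.retries
  string -> string, writer optional: meta.nickname aligns to meta.street
  rule R3 violated at id
  rule R1 violated at signature
  => forward: BREAKING (2)
the other Shipment changes do not affect what is asked:
  renamed field nickname to street in record Geo (alias nickname declared on the renamed field) -> triggers nothing under Shipment's printed rules — same verdict

forward: BREAKING [(id, R3), (signature, R1)]


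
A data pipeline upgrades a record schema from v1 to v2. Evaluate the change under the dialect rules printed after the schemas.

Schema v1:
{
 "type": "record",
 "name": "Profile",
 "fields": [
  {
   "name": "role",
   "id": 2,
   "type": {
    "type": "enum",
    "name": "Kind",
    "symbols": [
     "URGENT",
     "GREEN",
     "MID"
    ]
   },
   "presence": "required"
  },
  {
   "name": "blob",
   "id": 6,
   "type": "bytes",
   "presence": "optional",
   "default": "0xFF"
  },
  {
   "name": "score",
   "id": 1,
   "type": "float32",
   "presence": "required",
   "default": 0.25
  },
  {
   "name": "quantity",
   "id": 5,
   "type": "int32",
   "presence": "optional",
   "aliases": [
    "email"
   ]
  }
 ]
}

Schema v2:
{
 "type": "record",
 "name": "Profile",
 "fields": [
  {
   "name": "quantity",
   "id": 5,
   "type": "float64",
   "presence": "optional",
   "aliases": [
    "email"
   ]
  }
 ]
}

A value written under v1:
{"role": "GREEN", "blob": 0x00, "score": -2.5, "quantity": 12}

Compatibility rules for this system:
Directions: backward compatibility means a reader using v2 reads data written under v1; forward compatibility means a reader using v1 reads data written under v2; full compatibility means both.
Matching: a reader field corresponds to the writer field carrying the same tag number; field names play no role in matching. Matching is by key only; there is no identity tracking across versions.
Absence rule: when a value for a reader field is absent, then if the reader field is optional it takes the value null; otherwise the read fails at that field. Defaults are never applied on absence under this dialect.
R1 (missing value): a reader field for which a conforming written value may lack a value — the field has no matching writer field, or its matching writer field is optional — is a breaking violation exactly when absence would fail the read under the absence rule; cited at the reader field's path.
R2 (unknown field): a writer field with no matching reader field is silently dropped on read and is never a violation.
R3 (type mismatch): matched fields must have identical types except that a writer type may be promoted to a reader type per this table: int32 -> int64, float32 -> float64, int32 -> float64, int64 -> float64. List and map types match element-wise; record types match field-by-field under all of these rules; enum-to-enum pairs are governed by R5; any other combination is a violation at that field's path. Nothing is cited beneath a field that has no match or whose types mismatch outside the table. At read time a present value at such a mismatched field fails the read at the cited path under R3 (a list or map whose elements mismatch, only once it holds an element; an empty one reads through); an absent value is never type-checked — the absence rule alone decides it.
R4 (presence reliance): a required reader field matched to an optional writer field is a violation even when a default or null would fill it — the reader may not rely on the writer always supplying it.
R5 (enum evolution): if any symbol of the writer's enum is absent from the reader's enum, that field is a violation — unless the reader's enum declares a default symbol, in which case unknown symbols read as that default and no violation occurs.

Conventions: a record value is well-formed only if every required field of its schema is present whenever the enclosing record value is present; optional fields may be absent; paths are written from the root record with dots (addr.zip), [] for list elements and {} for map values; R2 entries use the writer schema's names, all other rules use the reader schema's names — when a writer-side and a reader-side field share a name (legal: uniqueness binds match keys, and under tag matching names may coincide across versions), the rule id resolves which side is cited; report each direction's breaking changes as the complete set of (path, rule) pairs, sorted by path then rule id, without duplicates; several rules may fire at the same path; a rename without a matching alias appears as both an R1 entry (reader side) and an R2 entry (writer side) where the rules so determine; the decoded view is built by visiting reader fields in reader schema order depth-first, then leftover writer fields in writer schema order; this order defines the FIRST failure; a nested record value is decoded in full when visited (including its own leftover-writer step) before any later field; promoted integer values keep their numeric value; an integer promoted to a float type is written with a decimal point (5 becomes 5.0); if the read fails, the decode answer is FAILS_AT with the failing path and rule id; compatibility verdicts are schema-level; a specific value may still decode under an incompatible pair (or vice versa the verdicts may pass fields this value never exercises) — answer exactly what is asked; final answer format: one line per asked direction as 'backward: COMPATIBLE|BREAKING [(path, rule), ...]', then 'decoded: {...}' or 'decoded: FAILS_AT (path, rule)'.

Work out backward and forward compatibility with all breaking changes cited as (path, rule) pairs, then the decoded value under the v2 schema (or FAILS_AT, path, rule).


in Profile below, arrows point writer -> reader
checking backward for Profile: reader v2 against writer v1:
  int32 -> float64, writer optional: quantity aligns to quantity
  leftover writer field: role
  leftover writer field: blob
  leftover writer field: score
  => backward: COMPATIBLE
checking forward for Profile: reader v1 against writer v2:
  no writer field matches reader role
  no writer field matches reader blob
  no writer field matches reader score
  float64 -> int32, writer optional: quantity aligns to quantity
  breaking: (quantity, R3)
  breaking: (role, R1)
  breaking: (score, R1)
  => 3 violation(s): forward is BREAKING for Profile
decoding the Profile value with the v2 reader:
  quantity := 12.0 (int32 -> float64)
  writer role: unknown -> dropped
  writer blob: unknown -> dropped
  writer score: unknown -> dropped
  => decoded: {"quantity": 12.0}

backward: COMPATIBLE []; forward: BREAKING [(quantity, R3), (role, R1), (score, R1)]; decoded: {"quantity": 12.0}


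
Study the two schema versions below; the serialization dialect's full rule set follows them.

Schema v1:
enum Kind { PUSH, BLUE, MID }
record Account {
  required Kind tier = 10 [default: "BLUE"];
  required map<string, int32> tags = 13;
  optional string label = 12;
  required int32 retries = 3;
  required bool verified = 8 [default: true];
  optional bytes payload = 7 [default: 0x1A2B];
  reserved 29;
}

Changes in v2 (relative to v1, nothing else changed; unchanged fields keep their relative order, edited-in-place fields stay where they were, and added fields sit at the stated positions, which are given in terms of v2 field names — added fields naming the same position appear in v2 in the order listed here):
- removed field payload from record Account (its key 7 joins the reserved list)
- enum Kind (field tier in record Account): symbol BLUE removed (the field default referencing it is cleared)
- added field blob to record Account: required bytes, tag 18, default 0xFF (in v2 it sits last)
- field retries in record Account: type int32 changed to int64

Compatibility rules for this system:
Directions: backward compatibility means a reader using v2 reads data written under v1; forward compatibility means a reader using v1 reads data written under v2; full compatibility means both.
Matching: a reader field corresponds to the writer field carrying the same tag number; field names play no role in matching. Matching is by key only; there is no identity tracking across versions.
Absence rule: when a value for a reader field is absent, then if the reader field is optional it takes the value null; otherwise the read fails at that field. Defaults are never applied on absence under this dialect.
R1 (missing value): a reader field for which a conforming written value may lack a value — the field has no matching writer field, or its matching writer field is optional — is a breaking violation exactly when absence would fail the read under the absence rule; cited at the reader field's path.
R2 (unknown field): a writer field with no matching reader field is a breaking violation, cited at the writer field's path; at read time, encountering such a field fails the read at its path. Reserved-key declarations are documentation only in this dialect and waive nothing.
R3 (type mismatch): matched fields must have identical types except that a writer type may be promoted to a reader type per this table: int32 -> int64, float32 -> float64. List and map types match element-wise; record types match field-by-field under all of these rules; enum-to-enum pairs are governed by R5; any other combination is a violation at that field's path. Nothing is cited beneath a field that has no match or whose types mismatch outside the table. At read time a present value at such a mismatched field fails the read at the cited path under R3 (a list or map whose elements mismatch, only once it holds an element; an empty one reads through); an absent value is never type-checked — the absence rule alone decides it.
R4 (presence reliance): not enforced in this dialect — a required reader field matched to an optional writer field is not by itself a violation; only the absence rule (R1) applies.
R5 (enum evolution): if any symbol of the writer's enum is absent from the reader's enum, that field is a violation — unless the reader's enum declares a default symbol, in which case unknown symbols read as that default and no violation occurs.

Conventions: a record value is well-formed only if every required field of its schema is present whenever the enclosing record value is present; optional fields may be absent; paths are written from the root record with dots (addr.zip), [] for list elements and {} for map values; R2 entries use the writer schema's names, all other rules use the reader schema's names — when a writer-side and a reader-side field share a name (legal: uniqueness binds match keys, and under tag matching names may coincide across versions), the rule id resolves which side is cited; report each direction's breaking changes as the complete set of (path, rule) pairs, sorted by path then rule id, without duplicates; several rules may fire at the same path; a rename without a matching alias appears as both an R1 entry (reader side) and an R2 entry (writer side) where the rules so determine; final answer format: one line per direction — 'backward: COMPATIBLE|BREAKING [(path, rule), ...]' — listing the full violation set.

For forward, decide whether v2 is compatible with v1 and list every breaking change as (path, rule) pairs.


forward: BREAKING [(blob, R2), (retries, R3)]

arrows below run writer -> reader for Account
forward analysis of Account with v1 as reader and v2 as writer:
  tier <- tier (Kind -> Kind, writer required)
  tags <- tags (map<string, int32> -> map<string, int32>, writer required)
  label <- label (string -> string, writer optional)
  retries <- retries (int64 -> int32, writer required)
  verified <- verified (bool -> bool, writer required)
  payload: no writer-side match
  leftover writer field: blob
  violation R2 at blob
  violation R3 at retries
  => 2 violation(s): forward is BREAKING for Account
checking off the Account differences that do not matter here:
  removed field payload from record Account (its key 7 joins the reserved list) -> fires only in the backward direction of Account, which is not asked here
  enum Kind (field tier in record Account): symbol BLUE removed (the field default referencing it is cleared) -> fires only in the backward direction of Account, which is not asked here


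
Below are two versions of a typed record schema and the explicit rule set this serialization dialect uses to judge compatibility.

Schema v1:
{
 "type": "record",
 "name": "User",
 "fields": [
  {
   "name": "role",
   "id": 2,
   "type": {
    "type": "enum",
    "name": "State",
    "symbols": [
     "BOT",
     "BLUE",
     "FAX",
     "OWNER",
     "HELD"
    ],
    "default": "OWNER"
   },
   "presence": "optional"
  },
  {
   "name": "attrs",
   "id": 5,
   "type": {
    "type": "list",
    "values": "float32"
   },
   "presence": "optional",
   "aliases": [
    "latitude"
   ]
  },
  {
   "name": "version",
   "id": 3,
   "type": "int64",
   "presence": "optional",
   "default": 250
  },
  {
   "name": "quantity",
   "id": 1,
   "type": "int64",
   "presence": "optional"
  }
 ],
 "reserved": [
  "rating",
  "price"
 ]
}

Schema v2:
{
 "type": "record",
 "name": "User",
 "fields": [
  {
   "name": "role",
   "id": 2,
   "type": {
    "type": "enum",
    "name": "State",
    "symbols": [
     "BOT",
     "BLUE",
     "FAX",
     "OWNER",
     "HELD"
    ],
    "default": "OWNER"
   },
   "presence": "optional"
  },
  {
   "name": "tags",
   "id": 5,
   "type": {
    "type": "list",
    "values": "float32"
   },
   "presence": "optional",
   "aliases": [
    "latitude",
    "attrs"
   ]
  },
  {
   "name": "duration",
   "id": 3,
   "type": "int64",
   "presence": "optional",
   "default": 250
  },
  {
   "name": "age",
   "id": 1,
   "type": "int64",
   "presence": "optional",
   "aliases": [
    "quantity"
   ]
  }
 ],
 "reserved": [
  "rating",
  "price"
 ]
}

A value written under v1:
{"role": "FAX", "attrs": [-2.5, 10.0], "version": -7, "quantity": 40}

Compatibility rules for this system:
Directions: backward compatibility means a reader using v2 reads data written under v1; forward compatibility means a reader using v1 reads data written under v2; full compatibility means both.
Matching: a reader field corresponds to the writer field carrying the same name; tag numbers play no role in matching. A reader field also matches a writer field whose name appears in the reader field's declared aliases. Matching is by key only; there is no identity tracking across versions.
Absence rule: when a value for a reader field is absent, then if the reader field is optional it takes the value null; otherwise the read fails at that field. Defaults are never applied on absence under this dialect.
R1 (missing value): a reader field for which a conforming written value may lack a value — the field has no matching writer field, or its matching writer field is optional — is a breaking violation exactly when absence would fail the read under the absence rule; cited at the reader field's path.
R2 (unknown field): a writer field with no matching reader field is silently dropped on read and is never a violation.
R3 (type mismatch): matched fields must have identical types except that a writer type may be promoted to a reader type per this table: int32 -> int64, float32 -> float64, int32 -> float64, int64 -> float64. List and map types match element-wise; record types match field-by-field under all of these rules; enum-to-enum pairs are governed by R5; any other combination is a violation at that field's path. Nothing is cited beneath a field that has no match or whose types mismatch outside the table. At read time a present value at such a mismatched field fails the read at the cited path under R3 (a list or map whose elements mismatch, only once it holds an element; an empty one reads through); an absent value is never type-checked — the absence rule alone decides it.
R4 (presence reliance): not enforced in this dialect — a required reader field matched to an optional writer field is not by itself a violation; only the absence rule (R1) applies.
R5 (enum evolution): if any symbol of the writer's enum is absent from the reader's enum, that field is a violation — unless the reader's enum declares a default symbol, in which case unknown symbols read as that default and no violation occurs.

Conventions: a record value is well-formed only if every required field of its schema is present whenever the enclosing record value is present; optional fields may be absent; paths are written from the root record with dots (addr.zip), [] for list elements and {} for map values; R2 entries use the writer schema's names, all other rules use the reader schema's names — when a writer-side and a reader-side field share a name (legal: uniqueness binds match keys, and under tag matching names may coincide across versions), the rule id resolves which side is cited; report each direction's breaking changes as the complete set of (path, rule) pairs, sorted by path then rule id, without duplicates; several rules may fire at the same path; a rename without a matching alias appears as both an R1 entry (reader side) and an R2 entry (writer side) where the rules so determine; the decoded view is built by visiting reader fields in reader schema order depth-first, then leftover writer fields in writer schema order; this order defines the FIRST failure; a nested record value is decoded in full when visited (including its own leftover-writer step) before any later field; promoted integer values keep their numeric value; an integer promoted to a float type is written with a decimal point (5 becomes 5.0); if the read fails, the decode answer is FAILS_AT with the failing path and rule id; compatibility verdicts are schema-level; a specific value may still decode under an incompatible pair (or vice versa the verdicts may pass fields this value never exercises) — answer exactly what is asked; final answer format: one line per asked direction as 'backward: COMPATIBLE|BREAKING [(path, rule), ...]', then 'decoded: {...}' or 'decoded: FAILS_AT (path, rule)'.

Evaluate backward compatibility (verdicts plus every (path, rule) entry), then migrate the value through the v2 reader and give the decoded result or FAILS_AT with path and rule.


each type pair in User: writer, then reader
backward pass over User, reader schema v2, writer schema v1:
  role: State -> State, writer optional; from role
  tags: list<float32> -> list<float32>, writer optional; from attrs
  duration: no writer match
  age: int64 -> int64, writer optional; from quantity
  writer version: unknown to reader
  nothing fires on User: backward is COMPATIBLE
decode walk for User under reader schema v2:
  role := "FAX"
  tags := [-2.5, 10.0] (from writer attrs)
  duration := null (absent, optional -> null)
  age := 40 (from writer quantity)
  writer version: unknown -> dropped
  => decoded: {"role": "FAX", "tags": [-2.5, 10.0], "duration": null, "age": 40}

backward: COMPATIBLE []; decoded: {"role": "FAX", "tags": [-2.5, 10.0], "duration": null, "age": 40}


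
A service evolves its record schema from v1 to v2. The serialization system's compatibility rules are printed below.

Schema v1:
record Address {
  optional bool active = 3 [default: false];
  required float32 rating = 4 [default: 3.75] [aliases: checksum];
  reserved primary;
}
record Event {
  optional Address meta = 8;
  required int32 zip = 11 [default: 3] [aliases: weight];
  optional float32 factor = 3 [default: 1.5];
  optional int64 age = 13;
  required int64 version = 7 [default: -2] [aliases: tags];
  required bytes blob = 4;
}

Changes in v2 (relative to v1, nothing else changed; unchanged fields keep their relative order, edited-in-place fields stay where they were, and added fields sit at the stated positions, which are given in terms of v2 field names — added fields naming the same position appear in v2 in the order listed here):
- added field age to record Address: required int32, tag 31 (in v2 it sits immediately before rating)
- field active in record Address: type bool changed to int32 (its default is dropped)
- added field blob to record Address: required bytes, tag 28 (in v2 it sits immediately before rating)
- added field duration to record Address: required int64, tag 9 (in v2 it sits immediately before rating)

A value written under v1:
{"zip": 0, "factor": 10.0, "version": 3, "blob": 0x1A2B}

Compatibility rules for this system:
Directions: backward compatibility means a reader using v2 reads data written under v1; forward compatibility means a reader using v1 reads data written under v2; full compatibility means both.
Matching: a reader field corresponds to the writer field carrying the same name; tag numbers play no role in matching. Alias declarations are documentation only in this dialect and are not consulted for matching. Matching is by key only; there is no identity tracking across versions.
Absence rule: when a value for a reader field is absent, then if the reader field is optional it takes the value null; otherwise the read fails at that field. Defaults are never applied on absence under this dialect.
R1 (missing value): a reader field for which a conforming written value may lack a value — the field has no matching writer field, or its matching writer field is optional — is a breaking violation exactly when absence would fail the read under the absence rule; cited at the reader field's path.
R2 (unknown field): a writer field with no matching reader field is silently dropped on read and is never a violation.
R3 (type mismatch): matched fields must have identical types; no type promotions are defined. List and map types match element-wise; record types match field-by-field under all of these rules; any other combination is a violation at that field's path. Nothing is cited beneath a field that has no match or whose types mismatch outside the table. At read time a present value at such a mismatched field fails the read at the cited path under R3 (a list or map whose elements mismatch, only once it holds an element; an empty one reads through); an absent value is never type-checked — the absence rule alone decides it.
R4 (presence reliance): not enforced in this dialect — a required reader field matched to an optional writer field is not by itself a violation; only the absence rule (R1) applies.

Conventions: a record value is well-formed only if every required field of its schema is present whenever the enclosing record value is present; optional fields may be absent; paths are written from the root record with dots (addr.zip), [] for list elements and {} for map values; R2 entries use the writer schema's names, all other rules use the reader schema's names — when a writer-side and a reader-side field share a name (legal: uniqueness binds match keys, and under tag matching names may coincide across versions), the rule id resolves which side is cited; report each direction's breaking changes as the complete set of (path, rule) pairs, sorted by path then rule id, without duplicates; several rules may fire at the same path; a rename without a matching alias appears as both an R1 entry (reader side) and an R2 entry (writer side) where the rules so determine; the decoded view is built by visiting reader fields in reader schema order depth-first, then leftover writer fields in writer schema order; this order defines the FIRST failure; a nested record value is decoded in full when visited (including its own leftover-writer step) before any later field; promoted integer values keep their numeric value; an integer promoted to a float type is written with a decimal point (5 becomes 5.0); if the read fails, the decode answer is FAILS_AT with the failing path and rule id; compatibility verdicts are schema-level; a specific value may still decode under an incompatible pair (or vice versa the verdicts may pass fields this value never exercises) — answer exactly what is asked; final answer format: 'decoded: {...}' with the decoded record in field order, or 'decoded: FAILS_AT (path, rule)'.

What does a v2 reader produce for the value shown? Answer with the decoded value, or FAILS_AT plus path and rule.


decoded: {"meta": null, "zip": 0, "factor": 10.0, "age": null, "version": 3, "blob": 0x1A2B}

the writer's type comes first in each Event pair
migrating the Event value to v2:
  meta := null (absent, optional -> null)
  zip := 0
  factor := 10.0
  age := null (absent, optional -> null)
  version := 3
  blob := 0x1A2B
  => decoded: {"meta": null, "zip": 0, "factor": 10.0, "age": null, "version": 3, "blob": 0x1A2B}
checking off the Event differences that do not matter here:
  added field duration to record Address: required int64, tag 9 (in v2 it sits immediately before rating) -> changes Event's schema-level verdicts only — the decode of this value is the same
  field active in record Address: type bool changed to int32 (its default is dropped) -> changes Event's schema-level verdicts only — the decode of this value is the same
  added field age to record Address: required int32, tag 31 (in v2 it sits immediately before rating) -> changes Event's schema-level verdicts only — the decode of this value is the same
  added field blob to record Address: required bytes, tag 28 (in v2 it sits immediately before rating) -> changes Event's schema-level verdicts only — the decode of this value is the same
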